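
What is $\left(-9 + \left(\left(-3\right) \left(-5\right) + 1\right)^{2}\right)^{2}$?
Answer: $61009$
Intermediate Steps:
$\left(-9 + \left(\left(-3\right) \left(-5\right) + 1\right)^{2}\right)^{2} = \left(-9 + \left(15 + 1\right)^{2}\right)^{2} = \left(-9 + 16^{2}\right)^{2} = \left(-9 + 256\right)^{2} = 247^{2} = 61009$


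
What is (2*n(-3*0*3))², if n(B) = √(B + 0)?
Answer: 0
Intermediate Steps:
n(B) = √B
(2*n(-3*0*3))² = (2*√(-3*0*3))² = (2*√(0*3))² = (2*√0)² = (2*0)² = 0² = 0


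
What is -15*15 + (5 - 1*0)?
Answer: -220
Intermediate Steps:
-15*15 + (5 - 1*0) = -225 + (5 + 0) = -225 + 5 = -220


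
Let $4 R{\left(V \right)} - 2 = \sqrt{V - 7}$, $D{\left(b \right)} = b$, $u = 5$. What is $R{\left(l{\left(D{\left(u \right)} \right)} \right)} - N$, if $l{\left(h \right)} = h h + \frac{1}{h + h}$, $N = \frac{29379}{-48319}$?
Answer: $\frac{107077}{96638} + \frac{\sqrt{1810}}{40} \approx 2.1716$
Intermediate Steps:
$N = - \frac{29379}{48319}$ ($N = 29379 \left(- \frac{1}{48319}\right) = - \frac{29379}{48319} \approx -0.60802$)
$l{\left(h \right)} = h^{2} + \frac{1}{2 h}$
$R{\left(V \right)} = \frac{1}{2} + \frac{\sqrt{-7 + V}}{4}$ ($R{\left(V \right)} = \frac{1}{2} + \frac{\sqrt{V - 7}}{4} = \frac{1}{2} + \frac{\sqrt{-7 + V}}{4}$)
$R{\left(l{\left(D{\left(u \right)} \right)} \right)} - N = \left(\frac{1}{2} + \frac{\sqrt{-7 + \frac{\frac{1}{2} + 5^{3}}{5}}}{4}\right) - - \frac{29379}{48319} = \left(\frac{1}{2} + \frac{\sqrt{-7 + \frac{\frac{1}{2} + 125}{5}}}{4}\right) + \frac{29379}{48319} = \left(\frac{1}{2} + \frac{\sqrt{-7 + \frac{1}{5} \cdot \frac{251}{2}}}{4}\right) + \frac{29379}{48319} = \left(\frac{1}{2} + \frac{\sqrt{-7 + \frac{251}{10}}}{4}\right) + \frac{29379}{48319} = \left(\frac{1}{2} + \frac{\sqrt{\frac{181}{10}}}{4}\right) + \frac{29379}{48319} = \left(\frac{1}{2} + \frac{\frac{1}{10} \sqrt{1810}}{4}\right) + \frac{29379}{48319} = \left(\frac{1}{2} + \frac{\sqrt{1810}}{40}\right) + \frac{29379}{48319} = \frac{107077}{96638} + \frac{\sqrt{1810}}{40}$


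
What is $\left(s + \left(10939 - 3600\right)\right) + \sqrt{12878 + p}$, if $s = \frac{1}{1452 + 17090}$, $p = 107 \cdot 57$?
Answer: $\frac{136079739}{18542} + \sqrt{18977} \approx 7476.8$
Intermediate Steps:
$p = 6099$
$s = \frac{1}{18542} \approx 5.3932 \cdot 10^{-5}$
$\left(s + \left(10939 - 3600\right)\right) + \sqrt{12878 + p} = \left(\frac{1}{18542} + \left(10939 - 3600\right)\right) + \sqrt{12878 + 6099} = \left(\frac{1}{18542} + \left(10939 - 3600\right)\right) + \sqrt{18977} = \left(\frac{1}{18542} + 7339\right) + \sqrt{18977} = \frac{136079739}{18542} + \sqrt{18977}$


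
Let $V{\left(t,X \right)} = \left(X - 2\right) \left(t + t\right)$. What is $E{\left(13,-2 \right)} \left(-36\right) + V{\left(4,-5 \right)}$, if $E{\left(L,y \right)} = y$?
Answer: $16$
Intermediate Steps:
$V{\left(t,X \right)} = 2 t \left(-2 + X\right)$ ($V{\left(t,X \right)} = \left(-2 + X\right) 2 t = 2 t \left(-2 + X\right)$)
$E{\left(13,-2 \right)} \left(-36\right) + V{\left(4,-5 \right)} = \left(-2\right) \left(-36\right) + 2 \cdot 4 \left(-2 - 5\right) = 72 + 2 \cdot 4 \left(-7\right) = 72 - 56 = 16$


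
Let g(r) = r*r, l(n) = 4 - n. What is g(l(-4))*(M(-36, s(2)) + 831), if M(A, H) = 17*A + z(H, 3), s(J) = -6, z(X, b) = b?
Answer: 14208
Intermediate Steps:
g(r) = r²
M(A, H) = 3 + 17*A (M(A, H) = 17*A + 3 = 3 + 17*A)
g(l(-4))*(M(-36, s(2)) + 831) = (4 - 1*(-4))²*((3 + 17*(-36)) + 831) = (4 + 4)²*((3 - 612) + 831) = 8²*(-609 + 831) = 64*222 = 14208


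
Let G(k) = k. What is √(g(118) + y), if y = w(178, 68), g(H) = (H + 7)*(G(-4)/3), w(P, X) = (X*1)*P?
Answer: 2*√26859/3 ≈ 109.26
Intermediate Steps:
w(P, X) = P*X (w(P, X) = X*P = P*X)
g(H) = -28/3 - 4*H/3 (g(H) = (H + 7)*(-4/3) = (7 + H)*(-4*⅓) = (7 + H)*(-4/3) = -28/3 - 4*H/3)
y = 12104 (y = 178*68 = 12104)
√(g(118) + y) = √((-28/3 - 4/3*118) + 12104) = √((-28/3 - 472/3) + 12104) = √(-500/3 + 12104) = √(35812/3) = 2*√26859/3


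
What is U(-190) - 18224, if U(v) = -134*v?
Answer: 7236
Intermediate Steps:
U(-190) - 18224 = -134*(-190) - 18224 = 25460 - 18224 = 7236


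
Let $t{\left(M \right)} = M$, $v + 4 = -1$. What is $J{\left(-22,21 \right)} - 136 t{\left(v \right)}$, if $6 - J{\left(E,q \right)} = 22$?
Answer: $664$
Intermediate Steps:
$v = -5$ ($v = -4 - 1 = -5$)
$J{\left(E,q \right)} = -16$ ($J{\left(E,q \right)} = 6 - 22 = -16$)
$J{\left(-22,21 \right)} - 136 t{\left(v \right)} = -16 - -680 = -16 + 680 = 664$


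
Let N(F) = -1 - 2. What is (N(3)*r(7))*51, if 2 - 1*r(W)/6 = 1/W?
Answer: -11934/7 ≈ -1704.9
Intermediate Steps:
r(W) = 12 - 6/W
N(F) = -3
(N(3)*r(7))*51 = -3*(12 - 6/7)*51 = -3*78/7*51 = -234/7*51 = -11934/7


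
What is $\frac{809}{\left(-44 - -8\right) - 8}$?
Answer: $- \frac{809}{44} \approx -18.386$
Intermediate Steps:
$\frac{809}{\left(-44 - -8\right) - 8} = \frac{809}{\left(-44 + 8\right) - 8} = \frac{809}{-36 - 8} = \frac{809}{-44} = 809 \left(- \frac{1}{44}\right) = - \frac{809}{44}$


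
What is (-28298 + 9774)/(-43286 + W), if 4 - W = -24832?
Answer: 9262/9225 ≈ 1.0040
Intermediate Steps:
W = 24836 (W = 4 - 1*(-24832) = 4 + 24832 = 24836)
(-28298 + 9774)/(-43286 + W) = (-28298 + 9774)/(-43286 + 24836) = -18524/(-18450) = -18524*(-1/18450) = 9262/9225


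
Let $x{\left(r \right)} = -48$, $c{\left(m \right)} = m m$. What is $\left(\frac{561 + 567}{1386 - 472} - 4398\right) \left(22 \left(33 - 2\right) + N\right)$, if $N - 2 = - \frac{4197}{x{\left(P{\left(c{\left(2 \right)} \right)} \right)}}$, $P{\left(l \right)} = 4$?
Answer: $- \frac{12400530723}{3656} \approx -3.3918 \cdot 10^{6}$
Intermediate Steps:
$c{\left(m \right)} = m^{2}$
$N = \frac{1431}{16}$ ($N = 2 - \frac{4197}{-48} = 2 - - \frac{1399}{16} = 2 + \frac{1399}{16} = \frac{1431}{16} \approx 89.438$)
$\left(\frac{561 + 567}{1386 - 472} - 4398\right) \left(22 \left(33 - 2\right) + N\right) = \left(\frac{561 + 567}{1386 - 472} - 4398\right) \left(22 \left(33 - 2\right) + \frac{1431}{16}\right) = \left(\frac{1128}{914} - 4398\right) \left(22 \cdot 31 + \frac{1431}{16}\right) = \left(1128 \cdot \frac{1}{914} - 4398\right) \left(682 + \frac{1431}{16}\right) = \left(\frac{564}{457} - 4398\right) \frac{12343}{16} = \left(- \frac{2009322}{457}\right) \frac{12343}{16} = - \frac{12400530723}{3656}$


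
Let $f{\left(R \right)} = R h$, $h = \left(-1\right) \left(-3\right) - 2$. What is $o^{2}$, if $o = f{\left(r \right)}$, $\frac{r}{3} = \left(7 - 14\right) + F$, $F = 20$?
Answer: $1521$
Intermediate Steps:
$h = 1$ ($h = 3 - 2 = 1$)
$r = 39$ ($r = 3 \left(\left(7 - 14\right) + 20\right) = 3 \left(-7 + 20\right) = 3 \cdot 13 = 39$)
$f{\left(R \right)} = R$ ($f{\left(R \right)} = R 1 = R$)
$o = 39$
$o^{2} = 39^{2} = 1521$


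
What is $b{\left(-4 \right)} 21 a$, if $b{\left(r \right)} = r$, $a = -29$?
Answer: $2436$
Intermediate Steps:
$b{\left(-4 \right)} 21 a = \left(-4\right) 21 \left(-29\right) = \left(-84\right) \left(-29\right) = 2436$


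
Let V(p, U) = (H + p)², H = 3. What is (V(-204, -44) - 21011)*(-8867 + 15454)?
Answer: 127721930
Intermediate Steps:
V(p, U) = (3 + p)²
(V(-204, -44) - 21011)*(-8867 + 15454) = ((3 - 204)² - 21011)*(-8867 + 15454) = ((-201)² - 21011)*6587 = (40401 - 21011)*6587 = 19390*6587 = 127721930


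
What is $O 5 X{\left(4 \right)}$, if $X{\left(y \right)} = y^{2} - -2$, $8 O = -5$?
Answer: $- \frac{225}{4} \approx -56.25$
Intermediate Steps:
$O = - \frac{5}{8}$ ($O = \frac{1}{8} \left(-5\right) = - \frac{5}{8} \approx -0.625$)
$X{\left(y \right)} = 2 + y^{2}$ ($X{\left(y \right)} = y^{2} + 2 = 2 + y^{2}$)
$O 5 X{\left(4 \right)} = \left(- \frac{5}{8}\right) 5 \left(2 + 4^{2}\right) = - \frac{25 \left(2 + 16\right)}{8} = \left(- \frac{25}{8}\right) 18 = - \frac{225}{4}$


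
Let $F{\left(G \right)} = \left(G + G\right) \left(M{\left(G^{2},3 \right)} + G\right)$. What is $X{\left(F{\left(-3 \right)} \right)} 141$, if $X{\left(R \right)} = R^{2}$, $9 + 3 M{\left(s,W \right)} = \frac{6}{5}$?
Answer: $\frac{3979584}{25} \approx 1.5918 \cdot 10^{5}$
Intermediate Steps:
$M{\left(s,W \right)} = - \frac{13}{5}$ ($M{\left(s,W \right)} = -3 + \frac{6 \cdot \frac{1}{5}}{3} = -3 + \frac{1}{3} \cdot \frac{6}{5} = -3 + \frac{2}{5} = - \frac{13}{5}$)
$F{\left(G \right)} = 2 G \left(- \frac{13}{5} + G\right)$ ($F{\left(G \right)} = \left(G + G\right) \left(- \frac{13}{5} + G\right) = 2 G \left(- \frac{13}{5} + G\right)$)
$X{\left(F{\left(-3 \right)} \right)} 141 = \left(\frac{2}{5} \left(-3\right) \left(-13 + 5 \left(-3\right)\right)\right)^{2} \cdot 141 = \left(\frac{2}{5} \left(-3\right) \left(-13 - 15\right)\right)^{2} \cdot 141 = \left(\frac{2}{5} \left(-3\right) \left(-28\right)\right)^{2} \cdot 141 = \left(\frac{168}{5}\right)^{2} \cdot 141 = \frac{28224}{25} \cdot 141 = \frac{3979584}{25}$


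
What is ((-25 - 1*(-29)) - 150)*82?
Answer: -11972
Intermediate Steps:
((-25 - 1*(-29)) - 150)*82 = ((-25 + 29) - 150)*82 = (4 - 150)*82 = -146*82 = -11972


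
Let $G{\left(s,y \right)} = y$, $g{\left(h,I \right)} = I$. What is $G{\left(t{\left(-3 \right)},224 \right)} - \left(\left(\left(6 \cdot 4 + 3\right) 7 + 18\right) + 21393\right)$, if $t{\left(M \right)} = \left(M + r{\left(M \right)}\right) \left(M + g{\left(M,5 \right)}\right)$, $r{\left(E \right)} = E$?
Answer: $-21376$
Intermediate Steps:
$t{\left(M \right)} = 2 M \left(5 + M\right)$ ($t{\left(M \right)} = \left(M + M\right) \left(M + 5\right) = 2 M \left(5 + M\right)$)
$G{\left(t{\left(-3 \right)},224 \right)} - \left(\left(\left(6 \cdot 4 + 3\right) 7 + 18\right) + 21393\right) = 224 - \left(\left(\left(6 \cdot 4 + 3\right) 7 + 18\right) + 21393\right) = 224 - \left(\left(\left(24 + 3\right) 7 + 18\right) + 21393\right) = 224 - \left(\left(27 \cdot 7 + 18\right) + 21393\right) = 224 - \left(\left(189 + 18\right) + 21393\right) = 224 - \left(207 + 21393\right) = 224 - 21600 = -21376$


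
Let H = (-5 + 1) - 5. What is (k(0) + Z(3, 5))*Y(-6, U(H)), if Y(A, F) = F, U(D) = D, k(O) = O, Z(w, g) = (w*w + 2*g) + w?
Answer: -198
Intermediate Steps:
H = -9 (H = -4 - 5 = -9)
Z(w, g) = w + w**2 + 2*g (Z(w, g) = (w**2 + 2*g) + w = w + w**2 + 2*g)
(k(0) + Z(3, 5))*Y(-6, U(H)) = (0 + (3 + 3**2 + 2*5))*(-9) = (0 + (3 + 9 + 10))*(-9) = (0 + 22)*(-9) = 22*(-9) = -198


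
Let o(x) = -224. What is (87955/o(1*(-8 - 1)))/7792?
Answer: -12565/249344 ≈ -0.050392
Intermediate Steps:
(87955/o(1*(-8 - 1)))/7792 = (87955/(-224))/7792 = (87955*(-1/224))*(1/7792) = -12565/32*1/7792 = -12565/249344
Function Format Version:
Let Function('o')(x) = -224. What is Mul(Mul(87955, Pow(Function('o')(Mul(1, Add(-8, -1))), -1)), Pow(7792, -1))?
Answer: Rational(-12565, 249344) ≈ -0.050392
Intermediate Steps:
Mul(Mul(87955, Pow(Function('o')(Mul(1, Add(-8, -1))), -1)), Pow(7792, -1)) = Mul(Mul(87955, Pow(-224, -1)), Pow(7792, -1)) = Mul(Mul(87955, Rational(-1, 224)), Rational(1, 7792)) = Mul(Rational(-12565, 32), Rational(1, 7792)) = Rational(-12565, 249344)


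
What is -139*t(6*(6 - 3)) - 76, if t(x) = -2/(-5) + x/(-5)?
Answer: 1844/5 ≈ 368.80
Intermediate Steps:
t(x) = ⅖ - x/5 (t(x) = -2*(-⅕) + x*(-⅕) = ⅖ - x/5)
-139*t(6*(6 - 3)) - 76 = -139*(⅖ - 6*(6 - 3)/5) - 76 = -139*(⅖ - 6*3/5) - 76 = -139*(⅖ - ⅕*18) - 76 = -139*(⅖ - 18/5) - 76 = -139*(-16/5) - 76 = 2224/5 - 76 = 1844/5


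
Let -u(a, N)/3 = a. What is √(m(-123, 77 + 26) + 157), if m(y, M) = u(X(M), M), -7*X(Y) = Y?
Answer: 8*√154/7 ≈ 14.182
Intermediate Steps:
X(Y) = -Y/7
u(a, N) = -3*a
m(y, M) = 3*M/7 (m(y, M) = -(-3)*M/7 = 3*M/7)
√(m(-123, 77 + 26) + 157) = √(3*(77 + 26)/7 + 157) = √((3/7)*103 + 157) = √(309/7 + 157) = √(1408/7) = 8*√154/7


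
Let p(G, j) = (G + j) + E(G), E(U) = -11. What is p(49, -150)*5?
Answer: -560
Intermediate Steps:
p(G, j) = -11 + G + j (p(G, j) = (G + j) - 11 = -11 + G + j)
p(49, -150)*5 = (-11 + 49 - 150)*5 = -112*5 = -560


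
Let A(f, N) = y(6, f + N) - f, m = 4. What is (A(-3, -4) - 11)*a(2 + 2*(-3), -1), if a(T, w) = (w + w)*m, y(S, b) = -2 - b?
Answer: 24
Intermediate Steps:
A(f, N) = -2 - N - 2*f (A(f, N) = (-2 - (f + N)) - f = (-2 - (N + f)) - f = (-2 + (-N - f)) - f = (-2 - N - f) - f = -2 - N - 2*f)
a(T, w) = 8*w (a(T, w) = (w + w)*4 = (2*w)*4 = 8*w)
(A(-3, -4) - 11)*a(2 + 2*(-3), -1) = ((-2 - 1*(-4) - 2*(-3)) - 11)*(8*(-1)) = ((-2 + 4 + 6) - 11)*(-8) = (8 - 11)*(-8) = -3*(-8) = 24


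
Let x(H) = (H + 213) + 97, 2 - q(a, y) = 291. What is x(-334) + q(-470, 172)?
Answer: -313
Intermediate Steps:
q(a, y) = -289 (q(a, y) = 2 - 1*291 = 2 - 291 = -289)
x(H) = 310 + H (x(H) = (213 + H) + 97 = 310 + H)
x(-334) + q(-470, 172) = (310 - 334) - 289 = -24 - 289 = -313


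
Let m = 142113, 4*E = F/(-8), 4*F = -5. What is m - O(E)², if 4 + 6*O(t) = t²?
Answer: 152592194979543/1073741824 ≈ 1.4211e+5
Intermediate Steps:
F = -5/4 (F = (¼)*(-5) = -5/4 ≈ -1.2500)
E = 5/128 (E = (-5/4/(-8))/4 = (-5/4*(-⅛))/4 = (¼)*(5/32) = 5/128 ≈ 0.039063)
O(t) = -⅔ + t²/6
m - O(E)² = 142113 - (-⅔ + (5/128)²/6)² = 142113 - (-⅔ + (⅙)*(25/16384))² = 142113 - (-⅔ + 25/98304)² = 142113 - (-21837/32768)² = 142113 - 1*476854569/1073741824 = 142113 - 476854569/1073741824 = 152592194979543/1073741824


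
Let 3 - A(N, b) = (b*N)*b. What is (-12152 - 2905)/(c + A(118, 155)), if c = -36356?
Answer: 5019/957101 ≈ 0.0052440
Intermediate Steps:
A(N, b) = 3 - N*b² (A(N, b) = 3 - b*N*b = 3 - N*b*b = 3 - N*b²)
(-12152 - 2905)/(c + A(118, 155)) = (-12152 - 2905)/(-36356 + (3 - 1*118*155²)) = -15057/(-36356 + (3 - 1*118*24025)) = -15057/(-36356 + (3 - 2834950)) = -15057/(-36356 - 2834947) = -15057/(-2871303) = -15057*(-1/2871303) = 5019/957101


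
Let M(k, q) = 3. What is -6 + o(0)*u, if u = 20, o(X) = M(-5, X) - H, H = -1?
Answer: 74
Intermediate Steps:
o(X) = 4 (o(X) = 3 - 1*(-1) = 3 + 1 = 4)
-6 + o(0)*u = -6 + 4*20 = -6 + 80 = 74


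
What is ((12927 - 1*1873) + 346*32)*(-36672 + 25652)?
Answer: -243828520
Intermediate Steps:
((12927 - 1*1873) + 346*32)*(-36672 + 25652) = ((12927 - 1873) + 11072)*(-11020) = (11054 + 11072)*(-11020) = 22126*(-11020) = -243828520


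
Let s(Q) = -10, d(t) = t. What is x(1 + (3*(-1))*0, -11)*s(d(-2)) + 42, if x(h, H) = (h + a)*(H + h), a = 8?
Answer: 942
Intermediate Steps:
x(h, H) = (8 + h)*(H + h) (x(h, H) = (h + 8)*(H + h) = (8 + h)*(H + h))
x(1 + (3*(-1))*0, -11)*s(d(-2)) + 42 = ((1 + (3*(-1))*0)**2 + 8*(-11) + 8*(1 + (3*(-1))*0) - 11*(1 + (3*(-1))*0))*(-10) + 42 = ((1 - 3*0)**2 - 88 + 8*(1 - 3*0) - 11*(1 - 3*0))*(-10) + 42 = ((1 + 0)**2 - 88 + 8*(1 + 0) - 11*(1 + 0))*(-10) + 42 = (1**2 - 88 + 8*1 - 11*1)*(-10) + 42 = (1 - 88 + 8 - 11)*(-10) + 42 = -90*(-10) + 42 = 900 + 42 = 942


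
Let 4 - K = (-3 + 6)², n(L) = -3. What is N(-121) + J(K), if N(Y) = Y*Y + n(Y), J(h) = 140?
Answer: 14778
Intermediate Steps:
K = -5 (K = 4 - (-3 + 6)² = 4 - 1*3² = 4 - 1*9 = 4 - 9 = -5)
N(Y) = -3 + Y² (N(Y) = Y*Y - 3 = Y² - 3 = -3 + Y²)
N(-121) + J(K) = (-3 + (-121)²) + 140 = (-3 + 14641) + 140 = 14638 + 140 = 14778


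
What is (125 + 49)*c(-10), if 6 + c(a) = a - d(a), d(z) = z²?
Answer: -20184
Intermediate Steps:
c(a) = -6 + a - a² (c(a) = -6 + (a - a²) = -6 + a - a²)
(125 + 49)*c(-10) = (125 + 49)*(-6 - 10 - 1*(-10)²) = 174*(-6 - 10 - 1*100) = 174*(-6 - 10 - 100) = 174*(-116) = -20184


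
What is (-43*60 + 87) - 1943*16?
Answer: -33581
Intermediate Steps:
(-43*60 + 87) - 1943*16 = (-2580 + 87) - 1*31088 = -2493 - 31088 = -33581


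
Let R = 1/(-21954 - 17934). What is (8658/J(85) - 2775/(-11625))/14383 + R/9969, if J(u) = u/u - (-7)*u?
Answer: 135600267033071/132087373404336720 ≈ 0.0010266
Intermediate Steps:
R = -1/39888 (R = 1/(-39888) = -1/39888 ≈ -2.5070e-5)
J(u) = 1 + 7*u
(8658/J(85) - 2775/(-11625))/14383 + R/9969 = (8658/(1 + 7*85) - 2775/(-11625))/14383 - 1/39888/9969 = (8658/(1 + 595) - 2775*(-1/11625))*(1/14383) - 1/39888*1/9969 = (8658/596 + 37/155)*(1/14383) - 1/397643472 = (8658*(1/596) + 37/155)*(1/14383) - 1/397643472 = (4329/298 + 37/155)*(1/14383) - 1/397643472 = (682021/46190)*(1/14383) - 1/397643472 = 682021/664350770 - 1/397643472 = 135600267033071/132087373404336720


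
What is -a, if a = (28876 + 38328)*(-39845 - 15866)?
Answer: 3744002044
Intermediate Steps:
a = -3744002044 (a = 67204*(-55711) = -3744002044)
-a = -1*(-3744002044) = 3744002044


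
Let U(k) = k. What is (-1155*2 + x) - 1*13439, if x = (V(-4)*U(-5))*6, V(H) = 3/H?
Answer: -31453/2 ≈ -15727.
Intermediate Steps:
x = 45/2 (x = ((3/(-4))*(-5))*6 = ((3*(-¼))*(-5))*6 = -¾*(-5)*6 = (15/4)*6 = 45/2 ≈ 22.500)
(-1155*2 + x) - 1*13439 = (-1155*2 + 45/2) - 1*13439 = (-33*70 + 45/2) - 13439 = (-2310 + 45/2) - 13439 = -4575/2 - 13439 = -31453/2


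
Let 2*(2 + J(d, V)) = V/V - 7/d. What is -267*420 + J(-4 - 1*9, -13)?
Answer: -1457836/13 ≈ -1.1214e+5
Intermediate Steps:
J(d, V) = -3/2 - 7/(2*d) (J(d, V) = -2 + (V/V - 7/d)/2 = -2 + (1 - 7/d)/2 = -2 + (1/2 - 7/(2*d)) = -3/2 - 7/(2*d))
-267*420 + J(-4 - 1*9, -13) = -267*420 + (-7 - 3*(-4 - 1*9))/(2*(-4 - 1*9)) = -112140 + (-7 - 3*(-4 - 9))/(2*(-4 - 9)) = -112140 + (1/2)*(-7 - 3*(-13))/(-13) = -112140 + (1/2)*(-1/13)*(-7 + 39) = -112140 + (1/2)*(-1/13)*32 = -112140 - 16/13 = -1457836/13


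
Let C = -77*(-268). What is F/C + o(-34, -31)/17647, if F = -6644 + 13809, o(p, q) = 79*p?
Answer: 10144637/52023356 ≈ 0.19500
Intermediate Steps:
F = 7165
C = 20636
F/C + o(-34, -31)/17647 = 7165/20636 + (79*(-34))/17647 = 7165*(1/20636) - 2686*1/17647 = 7165/20636 - 2686/17647 = 10144637/52023356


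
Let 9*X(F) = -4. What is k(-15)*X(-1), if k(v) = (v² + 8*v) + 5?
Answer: -440/9 ≈ -48.889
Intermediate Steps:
X(F) = -4/9 (X(F) = (⅑)*(-4) = -4/9)
k(v) = 5 + v² + 8*v
k(-15)*X(-1) = (5 + (-15)² + 8*(-15))*(-4/9) = (5 + 225 - 120)*(-4/9) = 110*(-4/9) = -440/9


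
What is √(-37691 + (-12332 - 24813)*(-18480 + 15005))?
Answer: 4*√8065074 ≈ 11360.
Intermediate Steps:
√(-37691 + (-12332 - 24813)*(-18480 + 15005)) = √(-37691 - 37145*(-3475)) = √(-37691 + 129078875) = √129041184 = 4*√8065074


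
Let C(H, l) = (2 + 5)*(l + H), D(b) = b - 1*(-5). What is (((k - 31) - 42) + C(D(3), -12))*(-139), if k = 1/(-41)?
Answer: 575738/41 ≈ 14042.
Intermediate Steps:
D(b) = 5 + b (D(b) = b + 5 = 5 + b)
k = -1/41 ≈ -0.024390
C(H, l) = 7*H + 7*l (C(H, l) = 7*(H + l) = 7*H + 7*l)
(((k - 31) - 42) + C(D(3), -12))*(-139) = (((-1/41 - 31) - 42) + (7*(5 + 3) + 7*(-12)))*(-139) = ((-1272/41 - 42) + (7*8 - 84))*(-139) = (-2994/41 + (56 - 84))*(-139) = (-2994/41 - 28)*(-139) = -4142/41*(-139) = 575738/41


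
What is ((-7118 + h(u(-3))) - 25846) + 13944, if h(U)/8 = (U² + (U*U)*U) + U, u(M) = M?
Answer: -19188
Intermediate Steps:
h(U) = 8*U + 8*U² + 8*U³ (h(U) = 8*((U² + (U*U)*U) + U) = 8*((U² + U²*U) + U) = 8*((U² + U³) + U) = 8*(U + U² + U³) = 8*U + 8*U² + 8*U³)
((-7118 + h(u(-3))) - 25846) + 13944 = ((-7118 + 8*(-3)*(1 - 3 + (-3)²)) - 25846) + 13944 = ((-7118 + 8*(-3)*(1 - 3 + 9)) - 25846) + 13944 = ((-7118 + 8*(-3)*7) - 25846) + 13944 = ((-7118 - 168) - 25846) + 13944 = (-7286 - 25846) + 13944 = -33132 + 13944 = -19188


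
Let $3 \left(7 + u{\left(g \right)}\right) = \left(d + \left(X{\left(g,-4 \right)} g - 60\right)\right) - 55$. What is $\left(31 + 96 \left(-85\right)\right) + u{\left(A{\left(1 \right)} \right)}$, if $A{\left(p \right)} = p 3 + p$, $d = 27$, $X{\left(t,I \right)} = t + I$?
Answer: $- \frac{24496}{3} \approx -8165.3$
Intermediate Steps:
$X{\left(t,I \right)} = I + t$
$A{\left(p \right)} = 4 p$ ($A{\left(p \right)} = 3 p + p = 4 p$)
$u{\left(g \right)} = - \frac{109}{3} + \frac{g \left(-4 + g\right)}{3}$ ($u{\left(g \right)} = -7 + \frac{\left(27 + \left(\left(-4 + g\right) g - 60\right)\right) - 55}{3} = -7 + \frac{\left(27 + \left(g \left(-4 + g\right) - 60\right)\right) - 55}{3} = -7 + \frac{\left(27 + \left(-60 + g \left(-4 + g\right)\right)\right) - 55}{3} = -7 + \frac{\left(-33 + g \left(-4 + g\right)\right) - 55}{3} = -7 + \frac{-88 + g \left(-4 + g\right)}{3} = -7 + \left(- \frac{88}{3} + \frac{g \left(-4 + g\right)}{3}\right) = - \frac{109}{3} + \frac{g \left(-4 + g\right)}{3}$)
$\left(31 + 96 \left(-85\right)\right) + u{\left(A{\left(1 \right)} \right)} = \left(31 + 96 \left(-85\right)\right) - \left(\frac{109}{3} - \frac{4 \cdot 1 \left(-4 + 4 \cdot 1\right)}{3}\right) = \left(31 - 8160\right) - \left(\frac{109}{3} - \frac{4 \left(-4 + 4\right)}{3}\right) = -8129 - \left(\frac{109}{3} - 0\right) = -8129 + \left(- \frac{109}{3} + 0\right) = -8129 - \frac{109}{3} = - \frac{24496}{3}$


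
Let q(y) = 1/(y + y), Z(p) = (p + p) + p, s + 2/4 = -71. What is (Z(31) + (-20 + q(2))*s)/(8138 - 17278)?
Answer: -12041/73120 ≈ -0.16467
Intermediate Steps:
s = -143/2 (s = -1/2 - 71 = -143/2 ≈ -71.500)
Z(p) = 3*p (Z(p) = 2*p + p = 3*p)
q(y) = 1/(2*y)
(Z(31) + (-20 + q(2))*s)/(8138 - 17278) = (3*31 + (-20 + (1/2)/2)*(-143/2))/(8138 - 17278) = (93 + (-20 + (1/2)*(1/2))*(-143/2))/(-9140) = (93 + (-20 + 1/4)*(-143/2))*(-1/9140) = (93 - 79/4*(-143/2))*(-1/9140) = (93 + 11297/8)*(-1/9140) = (12041/8)*(-1/9140) = -12041/73120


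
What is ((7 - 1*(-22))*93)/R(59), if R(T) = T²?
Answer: 2697/3481 ≈ 0.77478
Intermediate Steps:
((7 - 1*(-22))*93)/R(59) = ((7 - 1*(-22))*93)/(59²) = ((7 + 22)*93)/3481 = (29*93)*(1/3481) = 2697*(1/3481) = 2697/3481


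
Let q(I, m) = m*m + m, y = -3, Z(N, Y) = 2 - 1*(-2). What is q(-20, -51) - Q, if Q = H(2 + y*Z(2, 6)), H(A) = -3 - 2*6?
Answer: 2565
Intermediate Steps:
Z(N, Y) = 4 (Z(N, Y) = 2 + 2 = 4)
H(A) = -15 (H(A) = -3 - 12 = -15)
q(I, m) = m + m² (q(I, m) = m² + m = m + m²)
Q = -15
q(-20, -51) - Q = -51*(1 - 51) - 1*(-15) = -51*(-50) + 15 = 2550 + 15 = 2565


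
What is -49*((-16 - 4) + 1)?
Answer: 931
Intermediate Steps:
-49*((-16 - 4) + 1) = -49*(-20 + 1) = -49*(-19) = 931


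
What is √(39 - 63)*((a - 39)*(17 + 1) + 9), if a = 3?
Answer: -1278*I*√6 ≈ -3130.4*I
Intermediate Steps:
√(39 - 63)*((a - 39)*(17 + 1) + 9) = √(39 - 63)*((3 - 39)*(17 + 1) + 9) = √(-24)*(-36*18 + 9) = (2*I*√6)*(-648 + 9) = (2*I*√6)*(-639) = -1278*I*√6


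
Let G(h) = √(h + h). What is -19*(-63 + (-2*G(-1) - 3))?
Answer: 1254 + 38*I*√2 ≈ 1254.0 + 53.74*I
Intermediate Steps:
G(h) = √2*√h (G(h) = √(2*h) = √2*√h)
-19*(-63 + (-2*G(-1) - 3)) = -19*(-63 + (-2*√2*√(-1) - 3)) = -19*(-63 + (-2*√2*I - 3)) = -19*(-63 + (-2*I*√2 - 3)) = -19*(-63 + (-3 - 2*I*√2)) = -19*(-66 - 2*I*√2) = 1254 + 38*I*√2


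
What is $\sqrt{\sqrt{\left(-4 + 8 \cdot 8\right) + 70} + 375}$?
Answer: $\sqrt{375 + \sqrt{130}} \approx 19.657$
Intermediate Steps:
$\sqrt{\sqrt{\left(-4 + 8 \cdot 8\right) + 70} + 375} = \sqrt{\sqrt{\left(-4 + 64\right) + 70} + 375} = \sqrt{\sqrt{60 + 70} + 375} = \sqrt{\sqrt{130} + 375} = \sqrt{375 + \sqrt{130}}$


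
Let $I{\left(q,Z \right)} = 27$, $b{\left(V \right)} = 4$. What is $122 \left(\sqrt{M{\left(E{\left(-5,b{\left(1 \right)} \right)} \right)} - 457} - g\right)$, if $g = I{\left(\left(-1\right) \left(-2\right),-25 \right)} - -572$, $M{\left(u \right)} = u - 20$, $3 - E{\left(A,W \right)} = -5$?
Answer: $-73078 + 122 i \sqrt{469} \approx -73078.0 + 2642.1 i$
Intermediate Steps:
$E{\left(A,W \right)} = 8$ ($E{\left(A,W \right)} = 3 - -5 = 3 + 5 = 8$)
$M{\left(u \right)} = -20 + u$
$g = 599$ ($g = 27 - -572 = 27 + 572 = 599$)
$122 \left(\sqrt{M{\left(E{\left(-5,b{\left(1 \right)} \right)} \right)} - 457} - g\right) = 122 \left(\sqrt{\left(-20 + 8\right) - 457} - 599\right) = 122 \left(\sqrt{-12 - 457} - 599\right) = 122 \left(\sqrt{-469} - 599\right) = 122 \left(i \sqrt{469} - 599\right) = 122 \left(-599 + i \sqrt{469}\right) = -73078 + 122 i \sqrt{469}$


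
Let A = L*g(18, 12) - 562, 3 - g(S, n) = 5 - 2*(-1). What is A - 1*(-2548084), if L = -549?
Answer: 2549718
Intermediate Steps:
g(S, n) = -4 (g(S, n) = 3 - (5 - 2*(-1)) = 3 - (5 + 2) = 3 - 1*7 = 3 - 7 = -4)
A = 1634 (A = -549*(-4) - 562 = 2196 - 562 = 1634)
A - 1*(-2548084) = 1634 - 1*(-2548084) = 1634 + 2548084 = 2549718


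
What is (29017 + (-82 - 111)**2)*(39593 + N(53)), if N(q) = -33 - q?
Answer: 2617970862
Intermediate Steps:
(29017 + (-82 - 111)**2)*(39593 + N(53)) = (29017 + (-82 - 111)**2)*(39593 + (-33 - 1*53)) = (29017 + (-193)**2)*(39593 + (-33 - 53)) = (29017 + 37249)*(39593 - 86) = 66266*39507 = 2617970862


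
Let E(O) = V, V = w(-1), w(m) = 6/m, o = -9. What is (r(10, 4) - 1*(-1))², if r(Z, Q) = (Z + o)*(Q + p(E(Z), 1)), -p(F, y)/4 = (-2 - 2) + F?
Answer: 2025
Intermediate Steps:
V = -6 (V = 6/(-1) = 6*(-1) = -6)
E(O) = -6
p(F, y) = 16 - 4*F (p(F, y) = -4*((-2 - 2) + F) = -4*(-4 + F) = 16 - 4*F)
r(Z, Q) = (-9 + Z)*(40 + Q) (r(Z, Q) = (Z - 9)*(Q + (16 - 4*(-6))) = (-9 + Z)*(Q + (16 + 24)) = (-9 + Z)*(Q + 40) = (-9 + Z)*(40 + Q))
(r(10, 4) - 1*(-1))² = ((-360 - 9*4 + 40*10 + 4*10) - 1*(-1))² = ((-360 - 36 + 400 + 40) + 1)² = (44 + 1)² = 45² = 2025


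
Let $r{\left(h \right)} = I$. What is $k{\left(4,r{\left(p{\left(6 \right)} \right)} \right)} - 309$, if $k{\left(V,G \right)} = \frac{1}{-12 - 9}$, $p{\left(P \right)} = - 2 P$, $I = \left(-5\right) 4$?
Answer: $- \frac{6490}{21} \approx -309.05$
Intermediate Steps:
$I = -20$
$r{\left(h \right)} = -20$
$k{\left(V,G \right)} = - \frac{1}{21}$ ($k{\left(V,G \right)} = \frac{1}{-21} = - \frac{1}{21}$)
$k{\left(4,r{\left(p{\left(6 \right)} \right)} \right)} - 309 = - \frac{1}{21} - 309 = - \frac{6490}{21}$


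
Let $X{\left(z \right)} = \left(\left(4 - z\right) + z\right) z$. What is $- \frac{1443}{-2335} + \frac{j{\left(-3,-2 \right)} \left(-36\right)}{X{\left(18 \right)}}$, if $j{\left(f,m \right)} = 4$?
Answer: $- \frac{3227}{2335} \approx -1.382$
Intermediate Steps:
$X{\left(z \right)} = 4 z$
$- \frac{1443}{-2335} + \frac{j{\left(-3,-2 \right)} \left(-36\right)}{X{\left(18 \right)}} = - \frac{1443}{-2335} + \frac{4 \left(-36\right)}{4 \cdot 18} = \left(-1443\right) \left(- \frac{1}{2335}\right) - \frac{144}{72} = \frac{1443}{2335} - 2 = - \frac{3227}{2335}$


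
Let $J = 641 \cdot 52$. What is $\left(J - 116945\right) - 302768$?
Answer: $-386381$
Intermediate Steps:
$J = 33332$
$\left(J - 116945\right) - 302768 = \left(33332 - 116945\right) - 302768 = -83613 - 302768 = -386381$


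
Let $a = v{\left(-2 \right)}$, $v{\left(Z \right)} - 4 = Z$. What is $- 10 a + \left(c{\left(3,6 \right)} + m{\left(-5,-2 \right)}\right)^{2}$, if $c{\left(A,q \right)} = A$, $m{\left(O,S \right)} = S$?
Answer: $-19$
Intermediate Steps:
$v{\left(Z \right)} = 4 + Z$
$a = 2$ ($a = 4 - 2 = 2$)
$- 10 a + \left(c{\left(3,6 \right)} + m{\left(-5,-2 \right)}\right)^{2} = \left(-10\right) 2 + \left(3 - 2\right)^{2} = -20 + 1^{2} = -20 + 1 = -19$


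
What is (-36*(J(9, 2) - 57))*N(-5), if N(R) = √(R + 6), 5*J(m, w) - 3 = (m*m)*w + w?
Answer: 4248/5 ≈ 849.60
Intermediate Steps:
J(m, w) = ⅗ + w/5 + w*m²/5 (J(m, w) = ⅗ + ((m*m)*w + w)/5 = ⅗ + (m²*w + w)/5 = ⅗ + (w*m² + w)/5 = ⅗ + (w + w*m²)/5 = ⅗ + (w/5 + w*m²/5) = ⅗ + w/5 + w*m²/5)
N(R) = √(6 + R)
(-36*(J(9, 2) - 57))*N(-5) = (-36*((⅗ + (⅕)*2 + (⅕)*2*9²) - 57))*√(6 - 5) = (-36*((⅗ + ⅖ + (⅕)*2*81) - 57))*√1 = -36*((⅗ + ⅖ + 162/5) - 57)*1 = -36*(167/5 - 57)*1 = -36*(-118/5)*1 = (4248/5)*1 = 4248/5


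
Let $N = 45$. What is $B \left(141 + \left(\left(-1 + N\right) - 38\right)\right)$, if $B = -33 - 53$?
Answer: $-12642$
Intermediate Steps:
$B = -86$ ($B = -33 - 53 = -86$)
$B \left(141 + \left(\left(-1 + N\right) - 38\right)\right) = - 86 \left(141 + \left(\left(-1 + 45\right) - 38\right)\right) = - 86 \left(141 + \left(44 - 38\right)\right) = - 86 \left(141 + 6\right) = \left(-86\right) 147 = -12642$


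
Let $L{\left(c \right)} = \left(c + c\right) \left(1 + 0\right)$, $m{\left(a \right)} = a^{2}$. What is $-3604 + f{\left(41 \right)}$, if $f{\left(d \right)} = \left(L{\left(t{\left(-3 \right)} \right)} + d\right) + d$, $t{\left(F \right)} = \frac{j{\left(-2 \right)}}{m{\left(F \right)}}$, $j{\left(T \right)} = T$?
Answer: $- \frac{31702}{9} \approx -3522.4$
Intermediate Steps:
$t{\left(F \right)} = - \frac{2}{F^{2}}$
$L{\left(c \right)} = 2 c$ ($L{\left(c \right)} = 2 c 1 = 2 c$)
$f{\left(d \right)} = - \frac{4}{9} + 2 d$ ($f{\left(d \right)} = \left(2 \left(- \frac{2}{9}\right) + d\right) + d = \left(- \frac{4}{9} + d\right) + d = - \frac{4}{9} + 2 d$)
$-3604 + f{\left(41 \right)} = -3604 + \left(- \frac{4}{9} + 2 \cdot 41\right) = -3604 + \left(- \frac{4}{9} + 82\right) = -3604 + \frac{734}{9} = - \frac{31702}{9}$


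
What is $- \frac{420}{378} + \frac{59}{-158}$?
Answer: $- \frac{2111}{1422} \approx -1.4845$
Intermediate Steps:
$- \frac{420}{378} + \frac{59}{-158} = \left(-420\right) \frac{1}{378} + 59 \left(- \frac{1}{158}\right) = - \frac{10}{9} - \frac{59}{158} = - \frac{2111}{1422}$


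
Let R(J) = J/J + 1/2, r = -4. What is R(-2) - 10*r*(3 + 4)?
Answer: 563/2 ≈ 281.50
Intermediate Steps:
R(J) = 3/2 (R(J) = 1 + 1*(1/2) = 1 + 1/2 = 3/2)
R(-2) - 10*r*(3 + 4) = 3/2 - (-40)*(3 + 4) = 3/2 - (-40)*7 = 3/2 - 10*(-28) = 3/2 + 280 = 563/2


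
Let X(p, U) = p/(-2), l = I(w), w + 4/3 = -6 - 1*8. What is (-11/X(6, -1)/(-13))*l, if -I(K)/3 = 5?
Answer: 55/13 ≈ 4.2308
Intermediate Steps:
w = -46/3 (w = -4/3 + (-6 - 1*8) = -4/3 + (-6 - 8) = -4/3 - 14 = -46/3 ≈ -15.333)
I(K) = -15 (I(K) = -3*5 = -15)
l = -15
X(p, U) = -p/2 (X(p, U) = p*(-½) = -p/2)
(-11/X(6, -1)/(-13))*l = (-11/((-½*6))/(-13))*(-15) = (-11/(-3)*(-1/13))*(-15) = (-11*(-⅓)*(-1/13))*(-15) = ((11/3)*(-1/13))*(-15) = -11/39*(-15) = 55/13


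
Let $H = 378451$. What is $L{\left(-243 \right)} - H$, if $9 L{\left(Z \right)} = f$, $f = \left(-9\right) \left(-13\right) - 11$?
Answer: $- \frac{3405953}{9} \approx -3.7844 \cdot 10^{5}$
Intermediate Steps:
$f = 106$ ($f = 117 - 11 = 106$)
$L{\left(Z \right)} = \frac{106}{9}$ ($L{\left(Z \right)} = \frac{1}{9} \cdot 106 = \frac{106}{9}$)
$L{\left(-243 \right)} - H = \frac{106}{9} - 378451 = - \frac{3405953}{9}$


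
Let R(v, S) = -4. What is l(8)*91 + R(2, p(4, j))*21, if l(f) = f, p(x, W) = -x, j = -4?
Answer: 644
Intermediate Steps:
l(8)*91 + R(2, p(4, j))*21 = 8*91 - 4*21 = 728 - 84 = 644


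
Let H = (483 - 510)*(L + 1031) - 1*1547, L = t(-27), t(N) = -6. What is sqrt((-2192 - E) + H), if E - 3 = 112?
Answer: I*sqrt(31529) ≈ 177.56*I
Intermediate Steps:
L = -6
E = 115 (E = 3 + 112 = 115)
H = -29222 (H = (483 - 510)*(-6 + 1031) - 1*1547 = -27*1025 - 1547 = -27675 - 1547 = -29222)
sqrt((-2192 - E) + H) = sqrt((-2192 - 1*115) - 29222) = sqrt((-2192 - 115) - 29222) = sqrt(-2307 - 29222) = sqrt(-31529) = I*sqrt(31529)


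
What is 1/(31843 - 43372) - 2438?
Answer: -28107703/11529 ≈ -2438.0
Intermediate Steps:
1/(31843 - 43372) - 2438 = 1/(-11529) - 2438 = -1/11529 - 2438 = -28107703/11529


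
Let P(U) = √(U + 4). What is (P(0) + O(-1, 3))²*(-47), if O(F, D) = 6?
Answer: -3008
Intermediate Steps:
P(U) = √(4 + U)
(P(0) + O(-1, 3))²*(-47) = (√(4 + 0) + 6)²*(-47) = (√4 + 6)²*(-47) = (2 + 6)²*(-47) = 8²*(-47) = 64*(-47) = -3008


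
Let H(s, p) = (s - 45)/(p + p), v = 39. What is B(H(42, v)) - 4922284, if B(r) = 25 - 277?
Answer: -4922536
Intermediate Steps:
H(s, p) = (-45 + s)/(2*p) (H(s, p) = (-45 + s)/((2*p)) = (-45 + s)*(1/(2*p)) = (-45 + s)/(2*p))
B(r) = -252
B(H(42, v)) - 4922284 = -252 - 4922284 = -4922536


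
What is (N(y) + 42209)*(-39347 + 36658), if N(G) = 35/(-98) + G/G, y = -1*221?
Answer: -1589024215/14 ≈ -1.1350e+8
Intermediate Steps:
y = -221
N(G) = 9/14 (N(G) = 35*(-1/98) + 1 = -5/14 + 1 = 9/14)
(N(y) + 42209)*(-39347 + 36658) = (9/14 + 42209)*(-39347 + 36658) = (590935/14)*(-2689) = -1589024215/14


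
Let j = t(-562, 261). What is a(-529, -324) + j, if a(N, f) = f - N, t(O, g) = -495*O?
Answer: 278395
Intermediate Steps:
j = 278190 (j = -495*(-562) = 278190)
a(-529, -324) + j = (-324 - 1*(-529)) + 278190 = (-324 + 529) + 278190 = 205 + 278190 = 278395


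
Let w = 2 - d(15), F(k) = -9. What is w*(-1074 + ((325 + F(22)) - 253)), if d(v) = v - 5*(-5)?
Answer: 38418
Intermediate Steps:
d(v) = 25 + v (d(v) = v + 25 = 25 + v)
w = -38 (w = 2 - (25 + 15) = 2 - 1*40 = 2 - 40 = -38)
w*(-1074 + ((325 + F(22)) - 253)) = -38*(-1074 + ((325 - 9) - 253)) = -38*(-1074 + (316 - 253)) = -38*(-1074 + 63) = -38*(-1011) = 38418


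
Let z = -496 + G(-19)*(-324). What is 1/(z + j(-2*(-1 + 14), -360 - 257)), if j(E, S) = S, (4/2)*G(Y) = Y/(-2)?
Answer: -1/2652 ≈ -0.00037707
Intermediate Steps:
G(Y) = -Y/4 (G(Y) = (Y/(-2))/2 = (Y*(-½))/2 = (-Y/2)/2 = -Y/4)
z = -2035 (z = -496 - ¼*(-19)*(-324) = -496 + (19/4)*(-324) = -496 - 1539 = -2035)
1/(z + j(-2*(-1 + 14), -360 - 257)) = 1/(-2035 + (-360 - 257)) = 1/(-2035 - 617) = 1/(-2652) = -1/2652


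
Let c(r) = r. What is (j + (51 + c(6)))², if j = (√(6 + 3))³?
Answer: 7056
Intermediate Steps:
j = 27 (j = (√9)³ = 3³ = 27)
(j + (51 + c(6)))² = (27 + (51 + 6))² = (27 + 57)² = 84² = 7056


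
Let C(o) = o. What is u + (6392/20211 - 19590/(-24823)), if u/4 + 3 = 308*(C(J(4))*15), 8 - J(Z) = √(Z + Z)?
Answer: 74165515249790/501697653 - 36960*√2 ≈ 95560.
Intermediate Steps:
J(Z) = 8 - √2*√Z (J(Z) = 8 - √(Z + Z) = 8 - √(2*Z) = 8 - √2*√Z)
u = 147828 - 36960*√2 (u = -12 + 4*(308*((8 - √2*√4)*15)) = -12 + 4*(308*((8 - 1*√2*2)*15)) = -12 + 4*(308*((8 - 2*√2)*15)) = -12 + 4*(308*(120 - 30*√2)) = -12 + 4*(36960 - 9240*√2) = -12 + (147840 - 36960*√2) = 147828 - 36960*√2 ≈ 95559.)
u + (6392/20211 - 19590/(-24823)) = (147828 - 36960*√2) + (6392/20211 - 19590/(-24823)) = (147828 - 36960*√2) + (6392*(1/20211) - 19590*(-1/24823)) = (147828 - 36960*√2) + (6392/20211 + 19590/24823) = (147828 - 36960*√2) + 554602106/501697653 = 74165515249790/501697653 - 36960*√2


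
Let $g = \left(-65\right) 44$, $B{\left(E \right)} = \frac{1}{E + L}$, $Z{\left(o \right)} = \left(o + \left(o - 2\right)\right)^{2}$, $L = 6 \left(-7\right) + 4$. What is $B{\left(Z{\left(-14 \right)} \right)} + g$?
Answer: $- \frac{2465319}{862} \approx -2860.0$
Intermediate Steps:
$L = -38$ ($L = -42 + 4 = -38$)
$Z{\left(o \right)} = \left(-2 + 2 o\right)^{2}$ ($Z{\left(o \right)} = \left(o + \left(o - 2\right)\right)^{2} = \left(o + \left(-2 + o\right)\right)^{2} = \left(-2 + 2 o\right)^{2}$)
$B{\left(E \right)} = \frac{1}{-38 + E}$ ($B{\left(E \right)} = \frac{1}{E - 38} = \frac{1}{-38 + E}$)
$g = -2860$
$B{\left(Z{\left(-14 \right)} \right)} + g = \frac{1}{-38 + 4 \left(-1 - 14\right)^{2}} - 2860 = \frac{1}{-38 + 4 \left(-15\right)^{2}} - 2860 = \frac{1}{-38 + 4 \cdot 225} - 2860 = \frac{1}{-38 + 900} - 2860 = \frac{1}{862} - 2860 = - \frac{2465319}{862}$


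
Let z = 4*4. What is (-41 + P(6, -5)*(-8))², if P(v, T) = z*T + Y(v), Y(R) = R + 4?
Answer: 269361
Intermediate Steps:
z = 16
Y(R) = 4 + R
P(v, T) = 4 + v + 16*T (P(v, T) = 16*T + (4 + v) = 4 + v + 16*T)
(-41 + P(6, -5)*(-8))² = (-41 + (4 + 6 + 16*(-5))*(-8))² = (-41 + (4 + 6 - 80)*(-8))² = (-41 - 70*(-8))² = (-41 + 560)² = 519² = 269361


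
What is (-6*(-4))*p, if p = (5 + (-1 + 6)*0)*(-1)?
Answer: -120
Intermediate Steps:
p = -5 (p = (5 + 5*0)*(-1) = (5 + 0)*(-1) = 5*(-1) = -5)
(-6*(-4))*p = -6*(-4)*(-5) = 24*(-5) = -120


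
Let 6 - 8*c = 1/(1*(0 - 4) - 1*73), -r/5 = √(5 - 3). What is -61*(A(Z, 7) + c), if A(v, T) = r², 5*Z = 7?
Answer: -1907043/616 ≈ -3095.8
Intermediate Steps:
Z = 7/5 (Z = (⅕)*7 = 7/5 ≈ 1.4000)
r = -5*√2 (r = -5*√(5 - 3) = -5*√2 ≈ -7.0711)
c = 463/616 (c = ¾ - 1/(8*(1*(0 - 4) - 1*73)) = ¾ - 1/(8*(1*(-4) - 73)) = ¾ - 1/(8*(-4 - 73)) = ¾ - ⅛/(-77) = ¾ - ⅛*(-1/77) = ¾ + 1/616 = 463/616 ≈ 0.75162)
A(v, T) = 50 (A(v, T) = (-5*√2)² = 50)
-61*(A(Z, 7) + c) = -61*(50 + 463/616) = -61*31263/616 = -1907043/616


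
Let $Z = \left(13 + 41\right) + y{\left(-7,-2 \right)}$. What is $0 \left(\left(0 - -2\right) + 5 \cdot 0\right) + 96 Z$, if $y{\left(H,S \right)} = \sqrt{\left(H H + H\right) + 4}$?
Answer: $5184 + 96 \sqrt{46} \approx 5835.1$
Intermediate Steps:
$y{\left(H,S \right)} = \sqrt{4 + H + H^{2}}$ ($y{\left(H,S \right)} = \sqrt{\left(H^{2} + H\right) + 4} = \sqrt{\left(H + H^{2}\right) + 4} = \sqrt{4 + H + H^{2}}$)
$Z = 54 + \sqrt{46}$ ($Z = \left(13 + 41\right) + \sqrt{4 - 7 + \left(-7\right)^{2}} = 54 + \sqrt{4 - 7 + 49} = 54 + \sqrt{46} \approx 60.782$)
$0 \left(\left(0 - -2\right) + 5 \cdot 0\right) + 96 Z = 0 \left(\left(0 - -2\right) + 5 \cdot 0\right) + 96 \left(54 + \sqrt{46}\right) = 0 \left(\left(0 + 2\right) + 0\right) + \left(5184 + 96 \sqrt{46}\right) = 0 \left(2 + 0\right) + \left(5184 + 96 \sqrt{46}\right) = 0 \cdot 2 + \left(5184 + 96 \sqrt{46}\right) = 0 + \left(5184 + 96 \sqrt{46}\right) = 5184 + 96 \sqrt{46}$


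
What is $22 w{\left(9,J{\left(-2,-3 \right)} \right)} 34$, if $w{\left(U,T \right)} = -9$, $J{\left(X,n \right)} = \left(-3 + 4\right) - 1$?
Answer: $-6732$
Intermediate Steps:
$J{\left(X,n \right)} = 0$ ($J{\left(X,n \right)} = 1 - 1 = 0$)
$22 w{\left(9,J{\left(-2,-3 \right)} \right)} 34 = 22 \left(-9\right) 34 = \left(-198\right) 34 = -6732$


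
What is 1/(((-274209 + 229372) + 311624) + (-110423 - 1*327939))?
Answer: -1/171575 ≈ -5.8284e-6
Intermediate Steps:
1/(((-274209 + 229372) + 311624) + (-110423 - 1*327939)) = 1/((-44837 + 311624) + (-110423 - 327939)) = 1/(266787 - 438362) = 1/(-171575) = -1/171575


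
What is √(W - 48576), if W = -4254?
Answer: 3*I*√5870 ≈ 229.85*I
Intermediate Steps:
√(W - 48576) = √(-4254 - 48576) = √(-52830) = 3*I*√5870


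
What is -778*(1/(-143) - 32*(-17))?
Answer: -60521398/143 ≈ -4.2323e+5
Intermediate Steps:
-778*(1/(-143) - 32*(-17)) = -778*(-1/143 + 544) = -778*77791/143 = -60521398/143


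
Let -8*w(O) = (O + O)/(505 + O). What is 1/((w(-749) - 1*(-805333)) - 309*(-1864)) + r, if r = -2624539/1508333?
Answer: -3538288719441057/2033469443406055 ≈ -1.7400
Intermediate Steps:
w(O) = -O/(4*(505 + O)) (w(O) = -(O + O)/(8*(505 + O)) = -2*O/(8*(505 + O)) = -O/(4*(505 + O)))
r = -2624539/1508333 (r = -2624539*1/1508333 = -2624539/1508333 ≈ -1.7400)
1/((w(-749) - 1*(-805333)) - 309*(-1864)) + r = 1/((-1*(-749)/(2020 + 4*(-749)) - 1*(-805333)) - 309*(-1864)) - 2624539/1508333 = 1/((-1*(-749)/(2020 - 2996) + 805333) + 575976) - 2624539/1508333 = 1/((-1*(-749)/(-976) + 805333) + 575976) - 2624539/1508333 = 1/((-1*(-749)*(-1/976) + 805333) + 575976) - 2624539/1508333 = 1/((-749/976 + 805333) + 575976) - 2624539/1508333 = 1/(786004259/976 + 575976) - 2624539/1508333 = 1/(1348156835/976) - 2624539/1508333 = 976/1348156835 - 2624539/1508333 = -3538288719441057/2033469443406055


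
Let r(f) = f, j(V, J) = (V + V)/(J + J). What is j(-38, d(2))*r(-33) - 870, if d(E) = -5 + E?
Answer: -1288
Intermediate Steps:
j(V, J) = V/J (j(V, J) = (2*V)/((2*J)) = (2*V)*(1/(2*J)) = V/J)
j(-38, d(2))*r(-33) - 870 = -38/(-5 + 2)*(-33) - 870 = -38/(-3)*(-33) - 870 = -38*(-⅓)*(-33) - 870 = (38/3)*(-33) - 870 = -418 - 870 = -1288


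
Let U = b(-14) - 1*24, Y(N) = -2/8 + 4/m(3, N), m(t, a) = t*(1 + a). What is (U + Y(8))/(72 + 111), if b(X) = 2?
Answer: -2387/19764 ≈ -0.12078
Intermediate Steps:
Y(N) = -¼ + 4/(3 + 3*N) (Y(N) = -2/8 + 4/((3*(1 + N))) = -2*⅛ + 4/(3 + 3*N) = -¼ + 4/(3 + 3*N))
U = -22 (U = 2 - 1*24 = 2 - 24 = -22)
(U + Y(8))/(72 + 111) = (-22 + (13 - 3*8)/(12*(1 + 8)))/(72 + 111) = (-22 + (1/12)*(13 - 24)/9)/183 = (-22 + (1/12)*(⅑)*(-11))*(1/183) = (-22 - 11/108)*(1/183) = -2387/108*1/183 = -2387/19764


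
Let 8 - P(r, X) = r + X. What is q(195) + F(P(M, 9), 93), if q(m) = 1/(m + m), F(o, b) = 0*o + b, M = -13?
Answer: 36271/390 ≈ 93.003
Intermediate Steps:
P(r, X) = 8 - X - r (P(r, X) = 8 - (r + X) = 8 - (X + r) = 8 + (-X - r) = 8 - X - r)
F(o, b) = b (F(o, b) = 0 + b = b)
q(m) = 1/(2*m)
q(195) + F(P(M, 9), 93) = (½)/195 + 93 = (½)*(1/195) + 93 = 1/390 + 93 = 36271/390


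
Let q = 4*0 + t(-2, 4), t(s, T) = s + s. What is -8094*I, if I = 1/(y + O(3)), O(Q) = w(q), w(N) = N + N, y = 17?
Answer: -2698/3 ≈ -899.33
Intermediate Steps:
t(s, T) = 2*s
q = -4 (q = 4*0 + 2*(-2) = 0 - 4 = -4)
w(N) = 2*N
O(Q) = -8 (O(Q) = 2*(-4) = -8)
I = ⅑ (I = 1/(17 - 8) = 1/9 = ⅑ ≈ 0.11111)
-8094*I = -8094*⅑ = -2698/3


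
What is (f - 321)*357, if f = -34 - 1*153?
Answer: -181356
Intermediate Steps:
f = -187 (f = -34 - 153 = -187)
(f - 321)*357 = (-187 - 321)*357 = -508*357 = -181356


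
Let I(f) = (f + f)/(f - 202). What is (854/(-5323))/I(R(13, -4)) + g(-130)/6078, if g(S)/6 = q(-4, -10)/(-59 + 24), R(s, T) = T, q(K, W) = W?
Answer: -311847979/75490786 ≈ -4.1309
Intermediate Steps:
g(S) = 12/7 (g(S) = 6*(-10/(-59 + 24)) = 6*(-10/(-35)) = 6*(-10*(-1/35)) = 6*(2/7) = 12/7)
I(f) = 2*f/(-202 + f) (I(f) = (2*f)/(-202 + f) = 2*f/(-202 + f))
(854/(-5323))/I(R(13, -4)) + g(-130)/6078 = (854/(-5323))/((2*(-4)/(-202 - 4))) + (12/7)/6078 = (854*(-1/5323))/((2*(-4)/(-206))) + (12/7)*(1/6078) = -854/(5323*(2*(-4)*(-1/206))) + 2/7091 = -854/(5323*4/103) + 2/7091 = -854/5323*103/4 + 2/7091 = -43981/10646 + 2/7091 = -311847979/75490786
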